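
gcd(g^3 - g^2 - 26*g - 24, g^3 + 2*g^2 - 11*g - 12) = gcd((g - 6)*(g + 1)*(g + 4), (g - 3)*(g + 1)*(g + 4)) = g^2 + 5*g + 4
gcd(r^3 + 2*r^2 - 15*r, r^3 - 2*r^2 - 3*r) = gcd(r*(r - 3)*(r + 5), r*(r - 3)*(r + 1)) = r^2 - 3*r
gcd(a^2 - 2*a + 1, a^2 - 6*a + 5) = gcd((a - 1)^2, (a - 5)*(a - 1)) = a - 1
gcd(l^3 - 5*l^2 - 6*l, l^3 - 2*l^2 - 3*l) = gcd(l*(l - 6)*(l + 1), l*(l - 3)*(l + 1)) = l^2 + l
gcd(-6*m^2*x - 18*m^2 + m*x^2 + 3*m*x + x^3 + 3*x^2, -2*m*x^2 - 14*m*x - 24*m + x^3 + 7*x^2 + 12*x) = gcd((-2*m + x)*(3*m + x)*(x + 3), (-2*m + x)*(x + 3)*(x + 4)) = -2*m*x - 6*m + x^2 + 3*x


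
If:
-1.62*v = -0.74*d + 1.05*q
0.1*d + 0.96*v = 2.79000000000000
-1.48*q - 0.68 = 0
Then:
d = 4.65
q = -0.46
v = 2.42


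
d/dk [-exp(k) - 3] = -exp(k)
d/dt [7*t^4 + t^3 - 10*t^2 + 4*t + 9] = 28*t^3 + 3*t^2 - 20*t + 4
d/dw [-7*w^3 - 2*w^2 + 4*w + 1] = -21*w^2 - 4*w + 4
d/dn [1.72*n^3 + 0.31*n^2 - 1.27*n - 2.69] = 5.16*n^2 + 0.62*n - 1.27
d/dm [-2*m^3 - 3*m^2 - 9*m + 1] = -6*m^2 - 6*m - 9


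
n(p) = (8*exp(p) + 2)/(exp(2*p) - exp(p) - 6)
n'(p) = (8*exp(p) + 2)*(-2*exp(2*p) + exp(p))/(exp(2*p) - exp(p) - 6)^2 + 8*exp(p)/(exp(2*p) - exp(p) - 6)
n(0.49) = -3.03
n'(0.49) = -4.88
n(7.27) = 0.01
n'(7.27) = -0.01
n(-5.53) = -0.34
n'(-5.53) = -0.01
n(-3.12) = -0.39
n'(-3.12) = -0.06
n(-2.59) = -0.43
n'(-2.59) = -0.09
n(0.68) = -4.36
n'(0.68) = -10.10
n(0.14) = -1.92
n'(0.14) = -2.07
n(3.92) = 0.16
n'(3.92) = -0.17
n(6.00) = 0.02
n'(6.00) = -0.02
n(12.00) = 0.00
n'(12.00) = 0.00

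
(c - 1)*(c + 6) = c^2 + 5*c - 6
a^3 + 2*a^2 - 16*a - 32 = (a - 4)*(a + 2)*(a + 4)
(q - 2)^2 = q^2 - 4*q + 4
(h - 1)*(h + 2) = h^2 + h - 2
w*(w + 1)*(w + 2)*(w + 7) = w^4 + 10*w^3 + 23*w^2 + 14*w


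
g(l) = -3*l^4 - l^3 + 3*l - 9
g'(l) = -12*l^3 - 3*l^2 + 3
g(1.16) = -12.51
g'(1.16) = -19.77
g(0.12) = -8.64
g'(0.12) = 2.94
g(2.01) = -60.06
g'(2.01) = -106.57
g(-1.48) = -24.59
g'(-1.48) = 35.33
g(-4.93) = -1676.15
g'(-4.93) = 1367.96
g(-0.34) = -10.02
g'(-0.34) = 3.12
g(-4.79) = -1492.76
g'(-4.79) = 1252.99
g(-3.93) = -675.73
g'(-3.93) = 685.05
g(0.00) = -9.00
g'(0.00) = 3.00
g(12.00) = -63909.00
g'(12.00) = -21165.00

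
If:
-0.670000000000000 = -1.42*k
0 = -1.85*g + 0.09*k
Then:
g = 0.02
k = 0.47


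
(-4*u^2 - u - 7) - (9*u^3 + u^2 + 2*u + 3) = -9*u^3 - 5*u^2 - 3*u - 10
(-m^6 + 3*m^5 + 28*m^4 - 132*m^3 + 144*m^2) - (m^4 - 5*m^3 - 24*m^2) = -m^6 + 3*m^5 + 27*m^4 - 127*m^3 + 168*m^2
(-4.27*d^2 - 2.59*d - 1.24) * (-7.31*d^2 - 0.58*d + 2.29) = 31.2137*d^4 + 21.4095*d^3 + 0.7883*d^2 - 5.2119*d - 2.8396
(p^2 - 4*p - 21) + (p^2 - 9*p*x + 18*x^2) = 2*p^2 - 9*p*x - 4*p + 18*x^2 - 21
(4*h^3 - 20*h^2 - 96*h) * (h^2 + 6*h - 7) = 4*h^5 + 4*h^4 - 244*h^3 - 436*h^2 + 672*h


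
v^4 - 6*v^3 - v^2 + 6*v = v*(v - 6)*(v - 1)*(v + 1)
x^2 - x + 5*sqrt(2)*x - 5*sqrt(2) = (x - 1)*(x + 5*sqrt(2))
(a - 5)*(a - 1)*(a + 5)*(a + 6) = a^4 + 5*a^3 - 31*a^2 - 125*a + 150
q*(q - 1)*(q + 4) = q^3 + 3*q^2 - 4*q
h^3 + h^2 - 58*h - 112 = (h - 8)*(h + 2)*(h + 7)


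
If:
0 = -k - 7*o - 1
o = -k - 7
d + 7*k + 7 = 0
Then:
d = 49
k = -8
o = 1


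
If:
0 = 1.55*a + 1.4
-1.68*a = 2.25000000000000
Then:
No Solution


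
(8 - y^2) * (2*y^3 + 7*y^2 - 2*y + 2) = -2*y^5 - 7*y^4 + 18*y^3 + 54*y^2 - 16*y + 16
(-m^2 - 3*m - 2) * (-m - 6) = m^3 + 9*m^2 + 20*m + 12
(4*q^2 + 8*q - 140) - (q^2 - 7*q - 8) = 3*q^2 + 15*q - 132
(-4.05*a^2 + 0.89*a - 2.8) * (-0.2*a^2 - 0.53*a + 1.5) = 0.81*a^4 + 1.9685*a^3 - 5.9867*a^2 + 2.819*a - 4.2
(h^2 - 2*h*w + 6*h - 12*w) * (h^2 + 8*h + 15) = h^4 - 2*h^3*w + 14*h^3 - 28*h^2*w + 63*h^2 - 126*h*w + 90*h - 180*w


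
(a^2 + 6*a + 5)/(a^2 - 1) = (a + 5)/(a - 1)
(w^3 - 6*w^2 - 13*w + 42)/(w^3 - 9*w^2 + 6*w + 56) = (w^2 + w - 6)/(w^2 - 2*w - 8)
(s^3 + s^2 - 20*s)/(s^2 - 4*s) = s + 5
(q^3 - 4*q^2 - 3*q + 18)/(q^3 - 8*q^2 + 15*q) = (q^2 - q - 6)/(q*(q - 5))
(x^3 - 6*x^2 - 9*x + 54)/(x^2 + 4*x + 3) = (x^2 - 9*x + 18)/(x + 1)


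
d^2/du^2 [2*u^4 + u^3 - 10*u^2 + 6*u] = 24*u^2 + 6*u - 20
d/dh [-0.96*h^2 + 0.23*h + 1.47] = 0.23 - 1.92*h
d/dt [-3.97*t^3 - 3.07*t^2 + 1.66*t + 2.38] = -11.91*t^2 - 6.14*t + 1.66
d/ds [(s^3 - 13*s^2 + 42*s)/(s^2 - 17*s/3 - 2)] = 3*(3*s^2 + 2*s - 7)/(9*s^2 + 6*s + 1)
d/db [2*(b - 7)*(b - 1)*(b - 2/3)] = 6*b^2 - 104*b/3 + 74/3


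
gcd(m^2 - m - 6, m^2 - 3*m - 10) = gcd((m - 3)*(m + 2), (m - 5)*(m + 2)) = m + 2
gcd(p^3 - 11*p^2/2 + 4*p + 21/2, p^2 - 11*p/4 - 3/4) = p - 3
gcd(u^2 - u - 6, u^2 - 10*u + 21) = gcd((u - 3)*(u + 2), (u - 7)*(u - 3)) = u - 3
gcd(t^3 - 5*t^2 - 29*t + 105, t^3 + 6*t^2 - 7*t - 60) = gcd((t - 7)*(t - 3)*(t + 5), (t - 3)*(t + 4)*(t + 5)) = t^2 + 2*t - 15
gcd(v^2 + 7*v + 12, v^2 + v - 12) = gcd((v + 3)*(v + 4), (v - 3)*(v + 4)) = v + 4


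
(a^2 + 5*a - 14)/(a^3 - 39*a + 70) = 1/(a - 5)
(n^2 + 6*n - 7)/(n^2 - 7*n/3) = 3*(n^2 + 6*n - 7)/(n*(3*n - 7))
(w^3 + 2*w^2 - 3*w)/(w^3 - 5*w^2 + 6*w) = (w^2 + 2*w - 3)/(w^2 - 5*w + 6)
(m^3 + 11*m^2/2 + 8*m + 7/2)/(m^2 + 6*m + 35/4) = 2*(m^2 + 2*m + 1)/(2*m + 5)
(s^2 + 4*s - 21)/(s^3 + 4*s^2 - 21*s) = 1/s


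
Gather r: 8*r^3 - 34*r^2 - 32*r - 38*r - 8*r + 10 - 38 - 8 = 8*r^3 - 34*r^2 - 78*r - 36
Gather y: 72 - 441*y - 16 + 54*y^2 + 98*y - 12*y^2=42*y^2 - 343*y + 56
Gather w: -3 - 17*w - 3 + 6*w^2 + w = 6*w^2 - 16*w - 6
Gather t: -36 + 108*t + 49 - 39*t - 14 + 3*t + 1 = 72*t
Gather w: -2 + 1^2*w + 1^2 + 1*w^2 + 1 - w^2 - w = 0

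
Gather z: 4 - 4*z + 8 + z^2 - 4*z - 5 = z^2 - 8*z + 7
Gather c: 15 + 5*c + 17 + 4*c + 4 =9*c + 36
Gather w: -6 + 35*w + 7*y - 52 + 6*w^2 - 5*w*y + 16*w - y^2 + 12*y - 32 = 6*w^2 + w*(51 - 5*y) - y^2 + 19*y - 90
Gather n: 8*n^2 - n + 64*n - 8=8*n^2 + 63*n - 8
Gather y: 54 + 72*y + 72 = 72*y + 126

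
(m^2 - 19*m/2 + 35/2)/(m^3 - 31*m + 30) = (2*m^2 - 19*m + 35)/(2*(m^3 - 31*m + 30))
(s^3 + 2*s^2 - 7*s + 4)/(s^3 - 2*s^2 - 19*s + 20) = (s - 1)/(s - 5)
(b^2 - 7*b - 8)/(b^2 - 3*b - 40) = (b + 1)/(b + 5)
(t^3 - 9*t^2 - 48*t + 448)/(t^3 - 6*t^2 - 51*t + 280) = (t - 8)/(t - 5)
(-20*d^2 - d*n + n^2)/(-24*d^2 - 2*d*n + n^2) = (5*d - n)/(6*d - n)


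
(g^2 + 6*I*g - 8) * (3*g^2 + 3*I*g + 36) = 3*g^4 + 21*I*g^3 - 6*g^2 + 192*I*g - 288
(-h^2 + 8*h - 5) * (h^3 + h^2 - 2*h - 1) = -h^5 + 7*h^4 + 5*h^3 - 20*h^2 + 2*h + 5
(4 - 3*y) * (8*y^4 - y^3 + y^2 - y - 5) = -24*y^5 + 35*y^4 - 7*y^3 + 7*y^2 + 11*y - 20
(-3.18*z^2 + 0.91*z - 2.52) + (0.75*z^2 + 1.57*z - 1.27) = -2.43*z^2 + 2.48*z - 3.79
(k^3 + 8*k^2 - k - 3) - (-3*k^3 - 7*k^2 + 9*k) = 4*k^3 + 15*k^2 - 10*k - 3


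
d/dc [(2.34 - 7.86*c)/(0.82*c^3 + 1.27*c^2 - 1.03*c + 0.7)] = (12.8904*c^3 + 4.2258*c^2 - 5.9436*c - 3.0918)/(0.6724*c^6 + 2.0828*c^5 - 0.0763*c^4 - 1.4682*c^3 + 2.8389*c^2 - 1.442*c + 0.49)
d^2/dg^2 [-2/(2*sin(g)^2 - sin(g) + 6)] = 2*(16*sin(g)^4 - 6*sin(g)^3 - 71*sin(g)^2 + 18*sin(g) + 22)/(-sin(g) - cos(2*g) + 7)^3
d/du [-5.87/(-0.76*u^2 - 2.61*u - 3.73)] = (-8.9224*u - 15.3207)/(0.76*u^2 + 2.61*u + 3.73)^2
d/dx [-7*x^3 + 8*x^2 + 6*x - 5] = -21*x^2 + 16*x + 6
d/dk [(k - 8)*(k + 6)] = 2*k - 2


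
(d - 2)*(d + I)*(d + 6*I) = d^3 - 2*d^2 + 7*I*d^2 - 6*d - 14*I*d + 12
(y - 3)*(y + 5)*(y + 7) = y^3 + 9*y^2 - y - 105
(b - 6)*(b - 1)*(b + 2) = b^3 - 5*b^2 - 8*b + 12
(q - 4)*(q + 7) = q^2 + 3*q - 28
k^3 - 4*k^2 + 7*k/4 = k*(k - 7/2)*(k - 1/2)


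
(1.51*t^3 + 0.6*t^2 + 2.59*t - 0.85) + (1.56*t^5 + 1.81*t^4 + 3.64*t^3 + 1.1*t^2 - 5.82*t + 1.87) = 1.56*t^5 + 1.81*t^4 + 5.15*t^3 + 1.7*t^2 - 3.23*t + 1.02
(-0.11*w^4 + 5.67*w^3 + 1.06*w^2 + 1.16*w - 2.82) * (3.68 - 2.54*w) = 0.2794*w^5 - 14.8066*w^4 + 18.1732*w^3 + 0.954400000000001*w^2 + 11.4316*w - 10.3776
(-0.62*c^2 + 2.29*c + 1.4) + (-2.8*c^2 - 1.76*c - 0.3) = -3.42*c^2 + 0.53*c + 1.1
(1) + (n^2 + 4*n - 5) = n^2 + 4*n - 4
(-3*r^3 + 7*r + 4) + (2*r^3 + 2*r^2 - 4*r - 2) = -r^3 + 2*r^2 + 3*r + 2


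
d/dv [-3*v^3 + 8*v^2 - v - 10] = -9*v^2 + 16*v - 1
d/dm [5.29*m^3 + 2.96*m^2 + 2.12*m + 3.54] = 15.87*m^2 + 5.92*m + 2.12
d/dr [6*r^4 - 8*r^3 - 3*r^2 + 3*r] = 24*r^3 - 24*r^2 - 6*r + 3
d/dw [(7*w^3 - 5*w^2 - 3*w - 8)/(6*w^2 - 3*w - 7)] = (42*w^4 - 42*w^3 - 114*w^2 + 166*w - 3)/(36*w^4 - 36*w^3 - 75*w^2 + 42*w + 49)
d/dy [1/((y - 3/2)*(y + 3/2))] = -32*y/(16*y^4 - 72*y^2 + 81)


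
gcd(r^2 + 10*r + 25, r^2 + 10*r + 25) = r^2 + 10*r + 25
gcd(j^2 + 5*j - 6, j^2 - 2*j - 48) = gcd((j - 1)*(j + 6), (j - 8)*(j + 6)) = j + 6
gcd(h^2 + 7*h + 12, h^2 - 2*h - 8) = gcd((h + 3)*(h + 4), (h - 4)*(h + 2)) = 1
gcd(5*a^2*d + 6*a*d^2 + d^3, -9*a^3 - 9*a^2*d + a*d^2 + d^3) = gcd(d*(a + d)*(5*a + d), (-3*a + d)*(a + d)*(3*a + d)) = a + d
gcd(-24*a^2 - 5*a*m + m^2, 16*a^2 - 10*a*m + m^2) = 8*a - m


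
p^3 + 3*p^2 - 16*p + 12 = (p - 2)*(p - 1)*(p + 6)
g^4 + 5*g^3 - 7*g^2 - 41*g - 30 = (g - 3)*(g + 1)*(g + 2)*(g + 5)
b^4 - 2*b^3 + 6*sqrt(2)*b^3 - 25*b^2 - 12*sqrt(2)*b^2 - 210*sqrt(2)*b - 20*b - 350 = (b - 7)*(b + 5)*(b + sqrt(2))*(b + 5*sqrt(2))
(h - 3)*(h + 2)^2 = h^3 + h^2 - 8*h - 12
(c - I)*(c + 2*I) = c^2 + I*c + 2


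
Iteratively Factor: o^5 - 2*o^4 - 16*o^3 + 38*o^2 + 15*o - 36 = (o + 1)*(o^4 - 3*o^3 - 13*o^2 + 51*o - 36) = (o - 1)*(o + 1)*(o^3 - 2*o^2 - 15*o + 36) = (o - 3)*(o - 1)*(o + 1)*(o^2 + o - 12) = (o - 3)^2*(o - 1)*(o + 1)*(o + 4)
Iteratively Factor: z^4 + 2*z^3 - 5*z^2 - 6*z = (z)*(z^3 + 2*z^2 - 5*z - 6) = z*(z + 1)*(z^2 + z - 6) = z*(z + 1)*(z + 3)*(z - 2)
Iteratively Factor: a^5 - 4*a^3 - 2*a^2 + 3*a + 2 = (a - 1)*(a^4 + a^3 - 3*a^2 - 5*a - 2) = (a - 1)*(a + 1)*(a^3 - 3*a - 2) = (a - 1)*(a + 1)^2*(a^2 - a - 2) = (a - 2)*(a - 1)*(a + 1)^2*(a + 1)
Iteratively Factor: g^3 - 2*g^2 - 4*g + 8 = (g + 2)*(g^2 - 4*g + 4) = (g - 2)*(g + 2)*(g - 2)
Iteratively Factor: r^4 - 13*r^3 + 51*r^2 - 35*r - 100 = (r - 5)*(r^3 - 8*r^2 + 11*r + 20) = (r - 5)*(r - 4)*(r^2 - 4*r - 5) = (r - 5)^2*(r - 4)*(r + 1)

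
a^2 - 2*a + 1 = (a - 1)^2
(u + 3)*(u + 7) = u^2 + 10*u + 21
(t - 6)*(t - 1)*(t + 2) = t^3 - 5*t^2 - 8*t + 12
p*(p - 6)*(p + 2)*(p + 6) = p^4 + 2*p^3 - 36*p^2 - 72*p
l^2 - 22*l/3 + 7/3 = (l - 7)*(l - 1/3)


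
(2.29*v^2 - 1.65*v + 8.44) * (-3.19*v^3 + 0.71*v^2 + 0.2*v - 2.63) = -7.3051*v^5 + 6.8894*v^4 - 27.6371*v^3 - 0.3603*v^2 + 6.0275*v - 22.1972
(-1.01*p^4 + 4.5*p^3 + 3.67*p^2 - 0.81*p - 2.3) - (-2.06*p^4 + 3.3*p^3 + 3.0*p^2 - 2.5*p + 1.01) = 1.05*p^4 + 1.2*p^3 + 0.67*p^2 + 1.69*p - 3.31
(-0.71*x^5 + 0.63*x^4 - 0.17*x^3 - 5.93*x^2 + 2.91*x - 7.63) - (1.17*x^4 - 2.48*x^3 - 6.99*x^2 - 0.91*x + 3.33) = -0.71*x^5 - 0.54*x^4 + 2.31*x^3 + 1.06*x^2 + 3.82*x - 10.96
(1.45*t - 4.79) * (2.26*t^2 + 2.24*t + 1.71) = 3.277*t^3 - 7.5774*t^2 - 8.2501*t - 8.1909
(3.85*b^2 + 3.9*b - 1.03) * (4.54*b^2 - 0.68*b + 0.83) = 17.479*b^4 + 15.088*b^3 - 4.1327*b^2 + 3.9374*b - 0.8549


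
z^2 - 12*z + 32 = (z - 8)*(z - 4)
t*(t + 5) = t^2 + 5*t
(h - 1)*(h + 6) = h^2 + 5*h - 6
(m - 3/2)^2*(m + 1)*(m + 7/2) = m^4 + 3*m^3/2 - 31*m^2/4 - 3*m/8 + 63/8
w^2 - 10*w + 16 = (w - 8)*(w - 2)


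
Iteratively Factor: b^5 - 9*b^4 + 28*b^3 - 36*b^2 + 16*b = (b - 2)*(b^4 - 7*b^3 + 14*b^2 - 8*b) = b*(b - 2)*(b^3 - 7*b^2 + 14*b - 8) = b*(b - 2)^2*(b^2 - 5*b + 4) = b*(b - 2)^2*(b - 1)*(b - 4)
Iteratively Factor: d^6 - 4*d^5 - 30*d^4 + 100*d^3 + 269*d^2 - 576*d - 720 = (d - 4)*(d^5 - 30*d^3 - 20*d^2 + 189*d + 180) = (d - 4)*(d - 3)*(d^4 + 3*d^3 - 21*d^2 - 83*d - 60) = (d - 4)*(d - 3)*(d + 3)*(d^3 - 21*d - 20) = (d - 5)*(d - 4)*(d - 3)*(d + 3)*(d^2 + 5*d + 4) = (d - 5)*(d - 4)*(d - 3)*(d + 1)*(d + 3)*(d + 4)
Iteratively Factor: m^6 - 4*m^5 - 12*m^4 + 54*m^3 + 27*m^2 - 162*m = (m + 3)*(m^5 - 7*m^4 + 9*m^3 + 27*m^2 - 54*m) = (m + 2)*(m + 3)*(m^4 - 9*m^3 + 27*m^2 - 27*m) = (m - 3)*(m + 2)*(m + 3)*(m^3 - 6*m^2 + 9*m) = m*(m - 3)*(m + 2)*(m + 3)*(m^2 - 6*m + 9) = m*(m - 3)^2*(m + 2)*(m + 3)*(m - 3)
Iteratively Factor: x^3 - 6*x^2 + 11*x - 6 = (x - 3)*(x^2 - 3*x + 2) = (x - 3)*(x - 1)*(x - 2)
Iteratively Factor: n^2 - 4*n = (n)*(n - 4)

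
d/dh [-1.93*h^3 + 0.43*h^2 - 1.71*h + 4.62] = -5.79*h^2 + 0.86*h - 1.71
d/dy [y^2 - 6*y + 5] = 2*y - 6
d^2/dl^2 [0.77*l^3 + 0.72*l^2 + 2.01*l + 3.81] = 4.62*l + 1.44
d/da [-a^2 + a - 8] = 1 - 2*a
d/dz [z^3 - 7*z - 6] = 3*z^2 - 7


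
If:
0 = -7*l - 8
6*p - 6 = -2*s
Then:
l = -8/7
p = 1 - s/3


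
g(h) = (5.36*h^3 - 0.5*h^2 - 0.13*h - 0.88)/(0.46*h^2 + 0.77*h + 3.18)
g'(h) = (-0.92*h - 0.77)*(5.36*h^3 - 0.5*h^2 - 0.13*h - 0.88)/(0.46*h^2 + 0.77*h + 3.18)^2 + (16.08*h^2 - 1.0*h - 0.13)/(0.46*h^2 + 0.77*h + 3.18) = (2.4656*h^4 + 8.2544*h^3 + 50.8092*h^2 - 2.3704*h + 0.2642)/(0.2116*h^4 + 0.7084*h^3 + 3.5185*h^2 + 4.8972*h + 10.1124)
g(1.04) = 1.00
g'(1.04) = 3.24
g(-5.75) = -74.18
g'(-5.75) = 14.47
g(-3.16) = -32.69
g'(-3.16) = 17.55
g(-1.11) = -3.00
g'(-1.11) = 6.93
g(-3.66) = -41.37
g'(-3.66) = 17.09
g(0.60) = 0.01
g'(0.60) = 1.33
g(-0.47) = -0.51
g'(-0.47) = 1.39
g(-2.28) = -17.48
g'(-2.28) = 16.39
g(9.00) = 81.59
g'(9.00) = 11.72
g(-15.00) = -191.33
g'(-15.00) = 11.98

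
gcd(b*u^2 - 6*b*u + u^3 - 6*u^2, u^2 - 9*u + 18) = u - 6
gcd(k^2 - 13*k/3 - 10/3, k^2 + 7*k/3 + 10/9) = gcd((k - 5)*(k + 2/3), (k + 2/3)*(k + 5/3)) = k + 2/3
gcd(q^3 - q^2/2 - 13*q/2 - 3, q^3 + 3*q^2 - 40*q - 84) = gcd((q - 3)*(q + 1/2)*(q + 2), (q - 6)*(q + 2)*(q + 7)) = q + 2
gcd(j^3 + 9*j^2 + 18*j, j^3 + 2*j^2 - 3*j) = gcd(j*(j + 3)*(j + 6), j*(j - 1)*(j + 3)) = j^2 + 3*j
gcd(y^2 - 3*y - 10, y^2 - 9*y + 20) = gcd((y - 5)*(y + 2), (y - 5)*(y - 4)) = y - 5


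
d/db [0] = 0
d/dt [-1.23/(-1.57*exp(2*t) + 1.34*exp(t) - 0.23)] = (1.6482 - 3.8622*exp(t))*exp(t)/(1.57*exp(2*t) - 1.34*exp(t) + 0.23)^2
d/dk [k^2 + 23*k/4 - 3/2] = 2*k + 23/4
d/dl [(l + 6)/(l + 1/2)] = -22/(2*l + 1)^2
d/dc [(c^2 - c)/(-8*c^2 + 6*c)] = -1/(32*c^2 - 48*c + 18)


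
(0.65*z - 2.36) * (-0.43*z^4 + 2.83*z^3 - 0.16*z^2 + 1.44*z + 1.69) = -0.2795*z^5 + 2.8543*z^4 - 6.7828*z^3 + 1.3136*z^2 - 2.2999*z - 3.9884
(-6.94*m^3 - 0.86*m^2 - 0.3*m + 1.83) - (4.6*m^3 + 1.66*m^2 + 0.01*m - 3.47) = -11.54*m^3 - 2.52*m^2 - 0.31*m + 5.3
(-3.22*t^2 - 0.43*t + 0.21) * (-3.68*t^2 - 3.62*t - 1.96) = 11.8496*t^4 + 13.2388*t^3 + 7.095*t^2 + 0.0826*t - 0.4116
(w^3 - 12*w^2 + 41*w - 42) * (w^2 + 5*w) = w^5 - 7*w^4 - 19*w^3 + 163*w^2 - 210*w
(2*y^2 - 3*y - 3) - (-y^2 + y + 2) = 3*y^2 - 4*y - 5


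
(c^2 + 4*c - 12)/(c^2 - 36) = (c - 2)/(c - 6)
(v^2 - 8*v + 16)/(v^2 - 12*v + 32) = (v - 4)/(v - 8)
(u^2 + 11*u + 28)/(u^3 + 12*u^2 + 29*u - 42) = (u + 4)/(u^2 + 5*u - 6)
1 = 1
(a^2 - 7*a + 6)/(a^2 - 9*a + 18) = (a - 1)/(a - 3)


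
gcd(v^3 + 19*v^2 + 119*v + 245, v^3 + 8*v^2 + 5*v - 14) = v + 7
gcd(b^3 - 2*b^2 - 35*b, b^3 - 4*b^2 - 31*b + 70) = b^2 - 2*b - 35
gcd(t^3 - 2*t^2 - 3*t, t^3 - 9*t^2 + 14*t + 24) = t + 1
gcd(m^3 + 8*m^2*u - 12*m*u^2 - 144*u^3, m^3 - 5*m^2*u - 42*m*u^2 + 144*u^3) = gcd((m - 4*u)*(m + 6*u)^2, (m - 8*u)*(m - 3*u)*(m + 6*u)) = m + 6*u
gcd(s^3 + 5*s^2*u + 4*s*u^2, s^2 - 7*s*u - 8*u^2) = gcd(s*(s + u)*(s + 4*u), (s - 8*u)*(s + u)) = s + u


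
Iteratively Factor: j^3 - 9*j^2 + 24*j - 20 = (j - 2)*(j^2 - 7*j + 10) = (j - 2)^2*(j - 5)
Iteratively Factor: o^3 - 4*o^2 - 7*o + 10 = (o - 5)*(o^2 + o - 2) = (o - 5)*(o + 2)*(o - 1)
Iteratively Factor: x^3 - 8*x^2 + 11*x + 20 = (x + 1)*(x^2 - 9*x + 20) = (x - 5)*(x + 1)*(x - 4)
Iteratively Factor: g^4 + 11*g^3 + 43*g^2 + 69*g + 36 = (g + 3)*(g^3 + 8*g^2 + 19*g + 12) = (g + 3)^2*(g^2 + 5*g + 4) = (g + 3)^2*(g + 4)*(g + 1)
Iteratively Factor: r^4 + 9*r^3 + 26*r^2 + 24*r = (r + 4)*(r^3 + 5*r^2 + 6*r) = r*(r + 4)*(r^2 + 5*r + 6) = r*(r + 3)*(r + 4)*(r + 2)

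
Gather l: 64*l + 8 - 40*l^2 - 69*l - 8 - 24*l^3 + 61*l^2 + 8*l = -24*l^3 + 21*l^2 + 3*l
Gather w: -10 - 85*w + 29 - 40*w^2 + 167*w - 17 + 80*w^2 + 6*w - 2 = 40*w^2 + 88*w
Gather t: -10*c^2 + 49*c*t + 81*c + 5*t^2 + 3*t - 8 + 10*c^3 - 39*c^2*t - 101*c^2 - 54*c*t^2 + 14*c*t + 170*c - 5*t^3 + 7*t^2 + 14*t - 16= 10*c^3 - 111*c^2 + 251*c - 5*t^3 + t^2*(12 - 54*c) + t*(-39*c^2 + 63*c + 17) - 24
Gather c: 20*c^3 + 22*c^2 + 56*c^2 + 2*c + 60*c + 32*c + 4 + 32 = 20*c^3 + 78*c^2 + 94*c + 36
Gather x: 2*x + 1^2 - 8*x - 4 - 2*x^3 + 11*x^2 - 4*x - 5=-2*x^3 + 11*x^2 - 10*x - 8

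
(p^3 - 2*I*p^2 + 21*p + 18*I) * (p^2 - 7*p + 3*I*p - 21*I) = p^5 - 7*p^4 + I*p^4 + 27*p^3 - 7*I*p^3 - 189*p^2 + 81*I*p^2 - 54*p - 567*I*p + 378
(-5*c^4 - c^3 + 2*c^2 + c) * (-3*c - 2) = 15*c^5 + 13*c^4 - 4*c^3 - 7*c^2 - 2*c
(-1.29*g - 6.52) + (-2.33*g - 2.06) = -3.62*g - 8.58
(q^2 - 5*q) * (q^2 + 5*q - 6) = q^4 - 31*q^2 + 30*q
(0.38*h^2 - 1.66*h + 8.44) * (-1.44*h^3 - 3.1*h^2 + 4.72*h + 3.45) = -0.5472*h^5 + 1.2124*h^4 - 5.214*h^3 - 32.6882*h^2 + 34.1098*h + 29.118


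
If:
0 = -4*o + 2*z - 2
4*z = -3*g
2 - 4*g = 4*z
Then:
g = 2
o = -5/4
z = -3/2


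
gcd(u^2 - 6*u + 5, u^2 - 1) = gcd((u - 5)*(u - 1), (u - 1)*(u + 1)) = u - 1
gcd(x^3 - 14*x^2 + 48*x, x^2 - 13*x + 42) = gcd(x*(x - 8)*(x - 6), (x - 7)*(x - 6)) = x - 6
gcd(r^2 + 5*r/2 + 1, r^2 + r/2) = r + 1/2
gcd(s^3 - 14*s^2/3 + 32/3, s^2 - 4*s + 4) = s - 2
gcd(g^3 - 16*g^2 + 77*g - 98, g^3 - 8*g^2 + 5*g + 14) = g^2 - 9*g + 14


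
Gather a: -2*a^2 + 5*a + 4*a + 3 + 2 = -2*a^2 + 9*a + 5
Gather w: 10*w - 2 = 10*w - 2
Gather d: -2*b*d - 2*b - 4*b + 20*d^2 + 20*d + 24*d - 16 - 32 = -6*b + 20*d^2 + d*(44 - 2*b) - 48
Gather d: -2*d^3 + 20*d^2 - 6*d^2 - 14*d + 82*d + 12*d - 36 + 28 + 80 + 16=-2*d^3 + 14*d^2 + 80*d + 88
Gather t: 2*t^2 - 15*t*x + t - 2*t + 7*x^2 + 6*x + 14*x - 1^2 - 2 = 2*t^2 + t*(-15*x - 1) + 7*x^2 + 20*x - 3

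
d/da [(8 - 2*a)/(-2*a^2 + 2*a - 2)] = (a^2 - a - (a - 4)*(2*a - 1) + 1)/(a^2 - a + 1)^2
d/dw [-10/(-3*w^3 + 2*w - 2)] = 10*(2 - 9*w^2)/(3*w^3 - 2*w + 2)^2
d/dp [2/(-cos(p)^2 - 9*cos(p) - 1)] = -2*(2*cos(p) + 9)*sin(p)/(cos(p)^2 + 9*cos(p) + 1)^2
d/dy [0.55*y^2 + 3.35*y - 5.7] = 1.1*y + 3.35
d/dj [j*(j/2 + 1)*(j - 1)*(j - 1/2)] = 2*j^3 + 3*j^2/4 - 5*j/2 + 1/2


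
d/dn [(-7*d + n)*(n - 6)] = -7*d + 2*n - 6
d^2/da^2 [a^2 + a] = 2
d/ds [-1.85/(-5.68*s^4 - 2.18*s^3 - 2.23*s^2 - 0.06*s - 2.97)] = (-42.032*s^3 - 12.099*s^2 - 8.251*s - 0.111)/(5.68*s^4 + 2.18*s^3 + 2.23*s^2 + 0.06*s + 2.97)^2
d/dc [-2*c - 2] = -2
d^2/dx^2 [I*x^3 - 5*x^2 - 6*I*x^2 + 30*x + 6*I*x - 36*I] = 6*I*x - 10 - 12*I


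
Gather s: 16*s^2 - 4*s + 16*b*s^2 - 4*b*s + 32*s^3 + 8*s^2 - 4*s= 32*s^3 + s^2*(16*b + 24) + s*(-4*b - 8)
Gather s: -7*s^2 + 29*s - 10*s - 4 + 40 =-7*s^2 + 19*s + 36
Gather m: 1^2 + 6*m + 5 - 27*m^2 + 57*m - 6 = -27*m^2 + 63*m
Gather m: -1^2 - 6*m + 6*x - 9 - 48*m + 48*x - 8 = -54*m + 54*x - 18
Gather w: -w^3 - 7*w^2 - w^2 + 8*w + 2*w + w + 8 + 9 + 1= -w^3 - 8*w^2 + 11*w + 18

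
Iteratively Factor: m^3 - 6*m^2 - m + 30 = (m - 3)*(m^2 - 3*m - 10) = (m - 3)*(m + 2)*(m - 5)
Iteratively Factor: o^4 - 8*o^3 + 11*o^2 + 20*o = (o - 4)*(o^3 - 4*o^2 - 5*o) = (o - 5)*(o - 4)*(o^2 + o) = (o - 5)*(o - 4)*(o + 1)*(o)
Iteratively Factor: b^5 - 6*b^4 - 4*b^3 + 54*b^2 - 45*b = (b - 1)*(b^4 - 5*b^3 - 9*b^2 + 45*b) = b*(b - 1)*(b^3 - 5*b^2 - 9*b + 45) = b*(b - 3)*(b - 1)*(b^2 - 2*b - 15) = b*(b - 5)*(b - 3)*(b - 1)*(b + 3)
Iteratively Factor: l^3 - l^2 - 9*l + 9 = (l + 3)*(l^2 - 4*l + 3) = (l - 3)*(l + 3)*(l - 1)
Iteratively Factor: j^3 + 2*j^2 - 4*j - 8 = (j - 2)*(j^2 + 4*j + 4) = (j - 2)*(j + 2)*(j + 2)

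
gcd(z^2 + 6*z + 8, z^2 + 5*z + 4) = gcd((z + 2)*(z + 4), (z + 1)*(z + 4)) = z + 4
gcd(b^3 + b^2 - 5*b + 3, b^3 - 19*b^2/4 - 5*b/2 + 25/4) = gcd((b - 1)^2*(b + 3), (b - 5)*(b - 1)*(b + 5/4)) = b - 1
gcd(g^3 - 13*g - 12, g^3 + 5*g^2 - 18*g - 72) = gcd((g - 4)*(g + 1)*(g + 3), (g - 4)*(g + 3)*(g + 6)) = g^2 - g - 12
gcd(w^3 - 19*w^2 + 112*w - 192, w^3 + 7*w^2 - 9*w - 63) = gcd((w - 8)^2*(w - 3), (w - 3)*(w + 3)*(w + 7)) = w - 3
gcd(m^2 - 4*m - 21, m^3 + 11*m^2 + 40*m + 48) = m + 3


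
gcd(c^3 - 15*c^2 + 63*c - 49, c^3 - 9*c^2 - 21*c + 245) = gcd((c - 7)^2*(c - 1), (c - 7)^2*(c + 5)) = c^2 - 14*c + 49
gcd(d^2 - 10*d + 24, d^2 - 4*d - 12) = d - 6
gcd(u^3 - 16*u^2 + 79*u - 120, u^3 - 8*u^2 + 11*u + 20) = u - 5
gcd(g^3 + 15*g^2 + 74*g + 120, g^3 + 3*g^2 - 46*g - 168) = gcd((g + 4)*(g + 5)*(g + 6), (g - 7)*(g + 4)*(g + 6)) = g^2 + 10*g + 24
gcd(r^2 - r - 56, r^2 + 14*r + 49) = r + 7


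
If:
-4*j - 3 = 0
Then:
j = -3/4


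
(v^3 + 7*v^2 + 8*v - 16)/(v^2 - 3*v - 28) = (v^2 + 3*v - 4)/(v - 7)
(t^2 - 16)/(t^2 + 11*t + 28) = (t - 4)/(t + 7)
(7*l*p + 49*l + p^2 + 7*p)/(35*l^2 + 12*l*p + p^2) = (p + 7)/(5*l + p)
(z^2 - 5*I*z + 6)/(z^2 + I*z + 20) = (z^2 - 5*I*z + 6)/(z^2 + I*z + 20)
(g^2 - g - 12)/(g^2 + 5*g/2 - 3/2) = 2*(g - 4)/(2*g - 1)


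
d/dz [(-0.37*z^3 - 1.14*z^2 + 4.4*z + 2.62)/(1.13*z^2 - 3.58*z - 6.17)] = (-0.4181*z^4 + 2.6492*z^3 + 5.9579*z^2 + 8.1464*z - 17.7684)/(1.2769*z^4 - 8.0908*z^3 - 1.1278*z^2 + 44.1772*z + 38.0689)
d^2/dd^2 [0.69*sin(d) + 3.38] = -0.69*sin(d)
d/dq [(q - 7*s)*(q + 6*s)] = 2*q - s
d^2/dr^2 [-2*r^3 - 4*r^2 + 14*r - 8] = -12*r - 8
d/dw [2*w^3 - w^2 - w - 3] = 6*w^2 - 2*w - 1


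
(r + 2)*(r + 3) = r^2 + 5*r + 6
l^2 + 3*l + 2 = (l + 1)*(l + 2)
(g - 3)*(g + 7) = g^2 + 4*g - 21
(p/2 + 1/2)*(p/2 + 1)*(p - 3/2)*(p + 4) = p^4/4 + 11*p^3/8 + 7*p^2/8 - 13*p/4 - 3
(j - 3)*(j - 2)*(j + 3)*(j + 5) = j^4 + 3*j^3 - 19*j^2 - 27*j + 90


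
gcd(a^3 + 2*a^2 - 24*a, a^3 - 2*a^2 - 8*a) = a^2 - 4*a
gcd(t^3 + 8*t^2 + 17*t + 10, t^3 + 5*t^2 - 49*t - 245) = t + 5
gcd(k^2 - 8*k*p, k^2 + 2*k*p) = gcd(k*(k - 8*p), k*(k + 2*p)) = k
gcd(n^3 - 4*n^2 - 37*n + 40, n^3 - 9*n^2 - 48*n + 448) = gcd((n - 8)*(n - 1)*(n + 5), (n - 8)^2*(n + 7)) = n - 8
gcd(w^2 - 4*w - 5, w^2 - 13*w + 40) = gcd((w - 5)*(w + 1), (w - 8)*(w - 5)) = w - 5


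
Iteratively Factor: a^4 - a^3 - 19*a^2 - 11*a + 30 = (a - 1)*(a^3 - 19*a - 30) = (a - 1)*(a + 2)*(a^2 - 2*a - 15) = (a - 5)*(a - 1)*(a + 2)*(a + 3)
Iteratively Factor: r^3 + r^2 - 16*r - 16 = (r + 1)*(r^2 - 16) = (r - 4)*(r + 1)*(r + 4)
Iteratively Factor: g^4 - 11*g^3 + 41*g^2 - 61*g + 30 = (g - 3)*(g^3 - 8*g^2 + 17*g - 10) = (g - 5)*(g - 3)*(g^2 - 3*g + 2) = (g - 5)*(g - 3)*(g - 1)*(g - 2)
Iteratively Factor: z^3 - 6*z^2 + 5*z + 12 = (z + 1)*(z^2 - 7*z + 12) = (z - 4)*(z + 1)*(z - 3)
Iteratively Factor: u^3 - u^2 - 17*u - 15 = (u + 3)*(u^2 - 4*u - 5) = (u - 5)*(u + 3)*(u + 1)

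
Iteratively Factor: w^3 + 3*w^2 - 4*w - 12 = (w + 2)*(w^2 + w - 6) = (w - 2)*(w + 2)*(w + 3)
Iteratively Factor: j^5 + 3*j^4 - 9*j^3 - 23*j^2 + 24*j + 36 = (j + 1)*(j^4 + 2*j^3 - 11*j^2 - 12*j + 36) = (j - 2)*(j + 1)*(j^3 + 4*j^2 - 3*j - 18) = (j - 2)*(j + 1)*(j + 3)*(j^2 + j - 6) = (j - 2)*(j + 1)*(j + 3)^2*(j - 2)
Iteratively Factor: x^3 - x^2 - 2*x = (x - 2)*(x^2 + x) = x*(x - 2)*(x + 1)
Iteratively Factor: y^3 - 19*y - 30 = (y + 2)*(y^2 - 2*y - 15) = (y - 5)*(y + 2)*(y + 3)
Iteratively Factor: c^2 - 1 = (c + 1)*(c - 1)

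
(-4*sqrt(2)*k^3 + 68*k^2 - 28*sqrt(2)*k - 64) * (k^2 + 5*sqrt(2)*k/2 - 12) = -4*sqrt(2)*k^5 + 48*k^4 + 190*sqrt(2)*k^3 - 1020*k^2 + 176*sqrt(2)*k + 768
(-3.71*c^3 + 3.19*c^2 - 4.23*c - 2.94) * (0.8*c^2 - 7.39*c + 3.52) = -2.968*c^5 + 29.9689*c^4 - 40.0173*c^3 + 40.1365*c^2 + 6.837*c - 10.3488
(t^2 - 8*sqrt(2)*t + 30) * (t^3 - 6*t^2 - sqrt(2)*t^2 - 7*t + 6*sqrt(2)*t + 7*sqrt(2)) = t^5 - 9*sqrt(2)*t^4 - 6*t^4 + 39*t^3 + 54*sqrt(2)*t^3 - 276*t^2 + 33*sqrt(2)*t^2 - 322*t + 180*sqrt(2)*t + 210*sqrt(2)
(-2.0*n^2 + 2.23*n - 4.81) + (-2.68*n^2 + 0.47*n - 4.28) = -4.68*n^2 + 2.7*n - 9.09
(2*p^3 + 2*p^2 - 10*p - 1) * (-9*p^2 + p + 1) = -18*p^5 - 16*p^4 + 94*p^3 + p^2 - 11*p - 1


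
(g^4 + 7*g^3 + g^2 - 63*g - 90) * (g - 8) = g^5 - g^4 - 55*g^3 - 71*g^2 + 414*g + 720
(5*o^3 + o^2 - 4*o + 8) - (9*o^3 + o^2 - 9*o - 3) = -4*o^3 + 5*o + 11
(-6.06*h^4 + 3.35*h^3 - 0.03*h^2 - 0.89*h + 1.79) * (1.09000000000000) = -6.6054*h^4 + 3.6515*h^3 - 0.0327*h^2 - 0.9701*h + 1.9511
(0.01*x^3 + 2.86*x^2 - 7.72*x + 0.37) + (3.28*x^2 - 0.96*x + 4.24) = 0.01*x^3 + 6.14*x^2 - 8.68*x + 4.61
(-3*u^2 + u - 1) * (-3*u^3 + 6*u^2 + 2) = 9*u^5 - 21*u^4 + 9*u^3 - 12*u^2 + 2*u - 2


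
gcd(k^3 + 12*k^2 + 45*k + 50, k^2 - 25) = k + 5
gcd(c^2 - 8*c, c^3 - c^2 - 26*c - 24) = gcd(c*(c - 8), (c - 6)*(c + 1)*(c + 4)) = 1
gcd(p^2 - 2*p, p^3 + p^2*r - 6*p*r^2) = p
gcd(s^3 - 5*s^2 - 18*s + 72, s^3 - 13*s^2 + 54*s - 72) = s^2 - 9*s + 18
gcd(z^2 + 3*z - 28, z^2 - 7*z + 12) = z - 4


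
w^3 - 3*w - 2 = (w - 2)*(w + 1)^2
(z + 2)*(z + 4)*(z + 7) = z^3 + 13*z^2 + 50*z + 56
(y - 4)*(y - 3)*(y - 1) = y^3 - 8*y^2 + 19*y - 12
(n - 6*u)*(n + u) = n^2 - 5*n*u - 6*u^2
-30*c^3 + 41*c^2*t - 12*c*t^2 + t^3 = (-6*c + t)*(-5*c + t)*(-c + t)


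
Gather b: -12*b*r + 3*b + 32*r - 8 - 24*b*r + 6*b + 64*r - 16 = b*(9 - 36*r) + 96*r - 24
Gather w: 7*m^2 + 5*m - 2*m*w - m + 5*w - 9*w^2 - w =7*m^2 + 4*m - 9*w^2 + w*(4 - 2*m)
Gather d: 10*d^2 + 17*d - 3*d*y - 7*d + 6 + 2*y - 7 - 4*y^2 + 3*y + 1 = 10*d^2 + d*(10 - 3*y) - 4*y^2 + 5*y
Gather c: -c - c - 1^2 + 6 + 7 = 12 - 2*c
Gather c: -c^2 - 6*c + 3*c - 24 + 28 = -c^2 - 3*c + 4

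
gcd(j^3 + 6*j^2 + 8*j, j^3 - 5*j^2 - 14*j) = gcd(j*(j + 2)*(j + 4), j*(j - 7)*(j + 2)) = j^2 + 2*j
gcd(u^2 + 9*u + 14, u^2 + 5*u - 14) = u + 7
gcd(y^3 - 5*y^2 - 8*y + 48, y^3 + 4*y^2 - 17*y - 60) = y^2 - y - 12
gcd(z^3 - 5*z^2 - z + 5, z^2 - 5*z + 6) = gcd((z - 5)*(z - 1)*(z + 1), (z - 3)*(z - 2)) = 1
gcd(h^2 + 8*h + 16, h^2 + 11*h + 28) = h + 4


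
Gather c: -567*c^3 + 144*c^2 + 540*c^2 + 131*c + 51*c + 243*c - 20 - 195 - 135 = -567*c^3 + 684*c^2 + 425*c - 350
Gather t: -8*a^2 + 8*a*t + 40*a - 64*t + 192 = -8*a^2 + 40*a + t*(8*a - 64) + 192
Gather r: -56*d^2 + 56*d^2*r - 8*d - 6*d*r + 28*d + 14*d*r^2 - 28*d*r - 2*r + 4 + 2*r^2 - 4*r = -56*d^2 + 20*d + r^2*(14*d + 2) + r*(56*d^2 - 34*d - 6) + 4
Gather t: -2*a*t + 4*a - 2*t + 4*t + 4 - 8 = 4*a + t*(2 - 2*a) - 4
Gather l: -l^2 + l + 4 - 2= -l^2 + l + 2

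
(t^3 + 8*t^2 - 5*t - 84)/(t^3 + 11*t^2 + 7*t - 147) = (t + 4)/(t + 7)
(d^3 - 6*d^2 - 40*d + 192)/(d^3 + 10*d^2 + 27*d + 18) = (d^2 - 12*d + 32)/(d^2 + 4*d + 3)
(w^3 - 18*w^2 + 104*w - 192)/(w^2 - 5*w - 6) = (w^2 - 12*w + 32)/(w + 1)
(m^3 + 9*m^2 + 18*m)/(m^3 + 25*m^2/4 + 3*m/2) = 4*(m + 3)/(4*m + 1)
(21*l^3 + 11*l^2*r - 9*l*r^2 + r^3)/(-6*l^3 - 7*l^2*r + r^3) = (-7*l + r)/(2*l + r)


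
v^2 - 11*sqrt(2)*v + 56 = (v - 7*sqrt(2))*(v - 4*sqrt(2))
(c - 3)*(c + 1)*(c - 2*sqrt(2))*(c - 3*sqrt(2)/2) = c^4 - 7*sqrt(2)*c^3/2 - 2*c^3 + 3*c^2 + 7*sqrt(2)*c^2 - 12*c + 21*sqrt(2)*c/2 - 18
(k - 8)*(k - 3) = k^2 - 11*k + 24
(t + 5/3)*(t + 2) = t^2 + 11*t/3 + 10/3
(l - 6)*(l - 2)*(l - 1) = l^3 - 9*l^2 + 20*l - 12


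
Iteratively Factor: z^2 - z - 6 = (z + 2)*(z - 3)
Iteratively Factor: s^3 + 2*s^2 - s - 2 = (s - 1)*(s^2 + 3*s + 2) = (s - 1)*(s + 1)*(s + 2)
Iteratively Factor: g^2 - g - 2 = (g + 1)*(g - 2)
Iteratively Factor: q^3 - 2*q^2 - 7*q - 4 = (q - 4)*(q^2 + 2*q + 1) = (q - 4)*(q + 1)*(q + 1)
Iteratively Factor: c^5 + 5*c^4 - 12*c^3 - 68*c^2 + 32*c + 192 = (c - 2)*(c^4 + 7*c^3 + 2*c^2 - 64*c - 96) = (c - 2)*(c + 4)*(c^3 + 3*c^2 - 10*c - 24) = (c - 2)*(c + 4)^2*(c^2 - c - 6) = (c - 2)*(c + 2)*(c + 4)^2*(c - 3)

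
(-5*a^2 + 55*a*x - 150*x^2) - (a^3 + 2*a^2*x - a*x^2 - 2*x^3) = -a^3 - 2*a^2*x - 5*a^2 + a*x^2 + 55*a*x + 2*x^3 - 150*x^2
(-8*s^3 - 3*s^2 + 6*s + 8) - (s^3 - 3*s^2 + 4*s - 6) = -9*s^3 + 2*s + 14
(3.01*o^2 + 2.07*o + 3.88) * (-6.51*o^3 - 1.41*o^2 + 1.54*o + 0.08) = -19.5951*o^5 - 17.7198*o^4 - 23.5421*o^3 - 2.0422*o^2 + 6.1408*o + 0.3104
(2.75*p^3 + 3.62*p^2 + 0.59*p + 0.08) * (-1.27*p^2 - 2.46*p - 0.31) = -3.4925*p^5 - 11.3624*p^4 - 10.507*p^3 - 2.6752*p^2 - 0.3797*p - 0.0248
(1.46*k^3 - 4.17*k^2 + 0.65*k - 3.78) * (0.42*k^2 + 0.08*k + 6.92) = 0.6132*k^5 - 1.6346*k^4 + 10.0426*k^3 - 30.392*k^2 + 4.1956*k - 26.1576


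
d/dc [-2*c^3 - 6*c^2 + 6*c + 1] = -6*c^2 - 12*c + 6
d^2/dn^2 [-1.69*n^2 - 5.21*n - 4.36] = -3.38000000000000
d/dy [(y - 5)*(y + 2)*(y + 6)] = 3*y^2 + 6*y - 28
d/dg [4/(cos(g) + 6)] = 4*sin(g)/(cos(g) + 6)^2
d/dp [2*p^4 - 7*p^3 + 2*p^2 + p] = 8*p^3 - 21*p^2 + 4*p + 1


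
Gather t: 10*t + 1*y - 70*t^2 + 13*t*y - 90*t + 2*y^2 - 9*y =-70*t^2 + t*(13*y - 80) + 2*y^2 - 8*y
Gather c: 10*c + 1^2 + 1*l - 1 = 10*c + l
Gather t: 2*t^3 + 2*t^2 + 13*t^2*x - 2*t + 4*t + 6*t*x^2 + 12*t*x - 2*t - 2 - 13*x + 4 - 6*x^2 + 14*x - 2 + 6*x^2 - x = 2*t^3 + t^2*(13*x + 2) + t*(6*x^2 + 12*x)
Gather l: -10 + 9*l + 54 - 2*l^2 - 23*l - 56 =-2*l^2 - 14*l - 12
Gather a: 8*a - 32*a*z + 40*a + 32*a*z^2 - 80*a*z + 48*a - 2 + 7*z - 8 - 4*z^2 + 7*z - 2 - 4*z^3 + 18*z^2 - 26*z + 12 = a*(32*z^2 - 112*z + 96) - 4*z^3 + 14*z^2 - 12*z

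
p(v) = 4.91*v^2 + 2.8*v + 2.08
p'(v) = 9.82*v + 2.8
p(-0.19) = 1.73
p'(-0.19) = 0.93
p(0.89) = 8.46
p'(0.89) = 11.54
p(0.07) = 2.30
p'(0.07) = 3.49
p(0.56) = 5.19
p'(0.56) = 8.30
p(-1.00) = 4.19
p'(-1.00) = -7.02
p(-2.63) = 28.68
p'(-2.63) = -23.03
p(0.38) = 3.85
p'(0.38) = 6.53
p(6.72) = 242.62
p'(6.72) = 68.79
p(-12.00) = 675.52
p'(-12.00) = -115.04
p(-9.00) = 374.59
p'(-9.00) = -85.58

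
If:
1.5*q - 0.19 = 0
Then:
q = 0.13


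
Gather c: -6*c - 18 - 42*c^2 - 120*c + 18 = -42*c^2 - 126*c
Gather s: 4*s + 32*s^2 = 32*s^2 + 4*s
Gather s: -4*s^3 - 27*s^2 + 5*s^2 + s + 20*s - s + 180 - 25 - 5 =-4*s^3 - 22*s^2 + 20*s + 150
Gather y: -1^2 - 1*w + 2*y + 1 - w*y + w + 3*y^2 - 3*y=3*y^2 + y*(-w - 1)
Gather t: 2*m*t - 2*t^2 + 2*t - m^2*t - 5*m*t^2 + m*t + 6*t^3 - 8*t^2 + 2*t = 6*t^3 + t^2*(-5*m - 10) + t*(-m^2 + 3*m + 4)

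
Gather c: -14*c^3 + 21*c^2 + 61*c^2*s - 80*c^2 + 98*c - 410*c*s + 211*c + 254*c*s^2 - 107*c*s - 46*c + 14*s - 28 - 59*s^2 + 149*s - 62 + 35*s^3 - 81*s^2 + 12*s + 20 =-14*c^3 + c^2*(61*s - 59) + c*(254*s^2 - 517*s + 263) + 35*s^3 - 140*s^2 + 175*s - 70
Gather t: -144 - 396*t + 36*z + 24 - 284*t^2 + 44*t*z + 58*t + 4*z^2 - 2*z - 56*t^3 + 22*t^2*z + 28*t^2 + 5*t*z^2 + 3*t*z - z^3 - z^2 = -56*t^3 + t^2*(22*z - 256) + t*(5*z^2 + 47*z - 338) - z^3 + 3*z^2 + 34*z - 120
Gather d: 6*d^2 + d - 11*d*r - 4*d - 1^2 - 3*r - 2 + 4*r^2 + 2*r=6*d^2 + d*(-11*r - 3) + 4*r^2 - r - 3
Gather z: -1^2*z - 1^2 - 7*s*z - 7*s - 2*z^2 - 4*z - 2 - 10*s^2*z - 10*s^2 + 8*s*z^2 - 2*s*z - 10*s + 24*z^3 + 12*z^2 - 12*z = -10*s^2 - 17*s + 24*z^3 + z^2*(8*s + 10) + z*(-10*s^2 - 9*s - 17) - 3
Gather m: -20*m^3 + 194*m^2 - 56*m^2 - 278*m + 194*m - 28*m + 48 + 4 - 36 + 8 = -20*m^3 + 138*m^2 - 112*m + 24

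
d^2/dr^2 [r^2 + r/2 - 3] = 2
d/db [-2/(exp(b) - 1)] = 1/(2*sinh(b/2)^2)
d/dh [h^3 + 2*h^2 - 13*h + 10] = 3*h^2 + 4*h - 13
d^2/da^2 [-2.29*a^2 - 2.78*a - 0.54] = -4.58000000000000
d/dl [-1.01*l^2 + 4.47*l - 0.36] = 4.47 - 2.02*l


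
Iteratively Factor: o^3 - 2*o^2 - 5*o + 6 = (o - 1)*(o^2 - o - 6) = (o - 3)*(o - 1)*(o + 2)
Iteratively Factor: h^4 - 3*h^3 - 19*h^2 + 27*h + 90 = (h - 5)*(h^3 + 2*h^2 - 9*h - 18) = (h - 5)*(h + 3)*(h^2 - h - 6) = (h - 5)*(h - 3)*(h + 3)*(h + 2)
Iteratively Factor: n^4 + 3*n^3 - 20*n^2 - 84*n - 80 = (n + 2)*(n^3 + n^2 - 22*n - 40) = (n + 2)^2*(n^2 - n - 20) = (n + 2)^2*(n + 4)*(n - 5)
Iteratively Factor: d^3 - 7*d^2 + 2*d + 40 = (d + 2)*(d^2 - 9*d + 20) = (d - 4)*(d + 2)*(d - 5)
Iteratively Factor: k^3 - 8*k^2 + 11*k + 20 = (k + 1)*(k^2 - 9*k + 20) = (k - 4)*(k + 1)*(k - 5)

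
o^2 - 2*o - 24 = (o - 6)*(o + 4)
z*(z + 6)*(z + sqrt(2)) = z^3 + sqrt(2)*z^2 + 6*z^2 + 6*sqrt(2)*z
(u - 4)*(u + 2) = u^2 - 2*u - 8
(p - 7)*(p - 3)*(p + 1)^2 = p^4 - 8*p^3 + 2*p^2 + 32*p + 21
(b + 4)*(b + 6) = b^2 + 10*b + 24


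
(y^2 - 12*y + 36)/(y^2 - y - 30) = (y - 6)/(y + 5)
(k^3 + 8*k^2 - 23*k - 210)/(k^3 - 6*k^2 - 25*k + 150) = (k^2 + 13*k + 42)/(k^2 - k - 30)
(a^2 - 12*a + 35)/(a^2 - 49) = (a - 5)/(a + 7)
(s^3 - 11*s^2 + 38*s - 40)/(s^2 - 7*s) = (s^3 - 11*s^2 + 38*s - 40)/(s*(s - 7))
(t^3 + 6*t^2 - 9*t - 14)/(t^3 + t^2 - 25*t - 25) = (t^2 + 5*t - 14)/(t^2 - 25)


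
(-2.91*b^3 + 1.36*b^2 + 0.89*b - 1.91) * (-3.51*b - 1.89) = 10.2141*b^4 + 0.7263*b^3 - 5.6943*b^2 + 5.022*b + 3.6099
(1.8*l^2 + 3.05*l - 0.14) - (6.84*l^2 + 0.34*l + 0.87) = -5.04*l^2 + 2.71*l - 1.01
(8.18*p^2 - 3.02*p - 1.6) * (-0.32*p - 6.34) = -2.6176*p^3 - 50.8948*p^2 + 19.6588*p + 10.144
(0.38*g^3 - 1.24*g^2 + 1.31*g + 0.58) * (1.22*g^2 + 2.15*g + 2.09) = 0.4636*g^5 - 0.6958*g^4 - 0.2736*g^3 + 0.9325*g^2 + 3.9849*g + 1.2122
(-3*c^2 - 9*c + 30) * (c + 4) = -3*c^3 - 21*c^2 - 6*c + 120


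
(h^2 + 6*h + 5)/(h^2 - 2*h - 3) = (h + 5)/(h - 3)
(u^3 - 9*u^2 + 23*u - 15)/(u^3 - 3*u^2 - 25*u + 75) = (u - 1)/(u + 5)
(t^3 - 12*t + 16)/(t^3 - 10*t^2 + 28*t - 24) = (t + 4)/(t - 6)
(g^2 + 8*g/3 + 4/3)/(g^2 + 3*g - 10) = (3*g^2 + 8*g + 4)/(3*(g^2 + 3*g - 10))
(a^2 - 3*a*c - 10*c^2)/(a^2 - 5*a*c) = (a + 2*c)/a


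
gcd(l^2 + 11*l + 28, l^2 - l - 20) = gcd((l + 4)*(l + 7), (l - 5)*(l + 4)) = l + 4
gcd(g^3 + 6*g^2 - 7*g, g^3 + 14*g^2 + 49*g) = g^2 + 7*g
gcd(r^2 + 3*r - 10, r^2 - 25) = r + 5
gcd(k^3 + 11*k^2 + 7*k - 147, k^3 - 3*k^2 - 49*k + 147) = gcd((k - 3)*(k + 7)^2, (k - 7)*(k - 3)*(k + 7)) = k^2 + 4*k - 21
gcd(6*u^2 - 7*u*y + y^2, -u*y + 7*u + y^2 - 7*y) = -u + y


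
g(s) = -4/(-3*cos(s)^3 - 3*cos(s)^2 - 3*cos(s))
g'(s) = -4*(-9*sin(s)*cos(s)^2 - 6*sin(s)*cos(s) - 3*sin(s))/(-3*cos(s)^3 - 3*cos(s)^2 - 3*cos(s))^2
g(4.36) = -4.99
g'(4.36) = -11.70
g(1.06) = 1.58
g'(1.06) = 4.39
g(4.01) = -2.68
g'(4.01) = -3.93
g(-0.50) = 0.57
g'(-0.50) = -0.60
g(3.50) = -1.51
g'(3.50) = -1.06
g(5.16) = 1.90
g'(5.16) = -5.93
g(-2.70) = -1.61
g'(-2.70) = -1.37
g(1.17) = 2.22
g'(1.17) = 7.58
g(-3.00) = -1.36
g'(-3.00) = -0.38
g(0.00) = 0.44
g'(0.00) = 0.00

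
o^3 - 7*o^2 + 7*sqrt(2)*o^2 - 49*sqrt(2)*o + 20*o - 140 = (o - 7)*(o + 2*sqrt(2))*(o + 5*sqrt(2))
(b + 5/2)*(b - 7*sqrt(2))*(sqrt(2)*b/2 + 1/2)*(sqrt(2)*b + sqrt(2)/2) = b^4 - 13*sqrt(2)*b^3/2 + 3*b^3 - 39*sqrt(2)*b^2/2 - 23*b^2/4 - 21*b - 65*sqrt(2)*b/8 - 35/4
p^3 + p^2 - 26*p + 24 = (p - 4)*(p - 1)*(p + 6)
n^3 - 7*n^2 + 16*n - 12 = (n - 3)*(n - 2)^2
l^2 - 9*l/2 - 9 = (l - 6)*(l + 3/2)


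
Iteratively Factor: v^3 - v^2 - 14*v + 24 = (v + 4)*(v^2 - 5*v + 6) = (v - 3)*(v + 4)*(v - 2)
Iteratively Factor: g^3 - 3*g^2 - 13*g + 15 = (g + 3)*(g^2 - 6*g + 5) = (g - 1)*(g + 3)*(g - 5)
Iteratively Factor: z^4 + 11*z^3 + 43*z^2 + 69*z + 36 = (z + 1)*(z^3 + 10*z^2 + 33*z + 36) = (z + 1)*(z + 3)*(z^2 + 7*z + 12) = (z + 1)*(z + 3)^2*(z + 4)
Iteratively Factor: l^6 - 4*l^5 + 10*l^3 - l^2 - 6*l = (l - 3)*(l^5 - l^4 - 3*l^3 + l^2 + 2*l) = (l - 3)*(l - 1)*(l^4 - 3*l^2 - 2*l) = (l - 3)*(l - 2)*(l - 1)*(l^3 + 2*l^2 + l) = (l - 3)*(l - 2)*(l - 1)*(l + 1)*(l^2 + l) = l*(l - 3)*(l - 2)*(l - 1)*(l + 1)*(l + 1)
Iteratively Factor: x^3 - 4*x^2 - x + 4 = (x - 4)*(x^2 - 1) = (x - 4)*(x - 1)*(x + 1)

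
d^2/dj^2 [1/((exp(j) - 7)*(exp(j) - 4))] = (4*exp(3*j) - 33*exp(2*j) + 9*exp(j) + 308)*exp(j)/(exp(6*j) - 33*exp(5*j) + 447*exp(4*j) - 3179*exp(3*j) + 12516*exp(2*j) - 25872*exp(j) + 21952)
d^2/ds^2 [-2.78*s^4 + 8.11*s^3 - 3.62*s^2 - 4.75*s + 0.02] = -33.36*s^2 + 48.66*s - 7.24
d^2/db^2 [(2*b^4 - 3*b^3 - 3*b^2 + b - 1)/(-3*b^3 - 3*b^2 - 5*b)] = 2*(12*b^6 - 252*b^5 - 258*b^4 + 108*b^3 + 72*b^2 + 45*b + 25)/(b^3*(27*b^6 + 81*b^5 + 216*b^4 + 297*b^3 + 360*b^2 + 225*b + 125))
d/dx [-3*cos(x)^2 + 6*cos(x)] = 6*(cos(x) - 1)*sin(x)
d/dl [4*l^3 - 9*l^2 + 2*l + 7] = 12*l^2 - 18*l + 2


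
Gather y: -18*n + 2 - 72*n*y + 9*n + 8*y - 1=-9*n + y*(8 - 72*n) + 1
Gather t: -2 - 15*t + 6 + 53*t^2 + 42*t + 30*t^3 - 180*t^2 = 30*t^3 - 127*t^2 + 27*t + 4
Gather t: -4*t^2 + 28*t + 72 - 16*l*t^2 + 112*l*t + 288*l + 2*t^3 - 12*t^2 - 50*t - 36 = 288*l + 2*t^3 + t^2*(-16*l - 16) + t*(112*l - 22) + 36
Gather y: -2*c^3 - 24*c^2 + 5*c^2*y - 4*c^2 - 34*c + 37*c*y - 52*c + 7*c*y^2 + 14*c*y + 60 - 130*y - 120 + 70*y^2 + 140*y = -2*c^3 - 28*c^2 - 86*c + y^2*(7*c + 70) + y*(5*c^2 + 51*c + 10) - 60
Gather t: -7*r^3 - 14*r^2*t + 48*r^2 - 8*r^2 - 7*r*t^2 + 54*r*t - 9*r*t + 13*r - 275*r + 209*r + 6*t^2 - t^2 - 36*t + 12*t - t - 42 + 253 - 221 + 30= -7*r^3 + 40*r^2 - 53*r + t^2*(5 - 7*r) + t*(-14*r^2 + 45*r - 25) + 20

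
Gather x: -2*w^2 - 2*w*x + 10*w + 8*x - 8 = -2*w^2 + 10*w + x*(8 - 2*w) - 8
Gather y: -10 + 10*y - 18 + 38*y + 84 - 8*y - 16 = 40*y + 40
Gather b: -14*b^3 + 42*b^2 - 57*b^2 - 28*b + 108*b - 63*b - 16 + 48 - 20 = -14*b^3 - 15*b^2 + 17*b + 12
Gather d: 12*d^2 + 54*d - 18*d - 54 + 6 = 12*d^2 + 36*d - 48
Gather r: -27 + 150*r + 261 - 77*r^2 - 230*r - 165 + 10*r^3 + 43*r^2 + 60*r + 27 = 10*r^3 - 34*r^2 - 20*r + 96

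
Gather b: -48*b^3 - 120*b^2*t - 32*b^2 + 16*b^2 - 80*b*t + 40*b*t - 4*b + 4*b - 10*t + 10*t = -48*b^3 + b^2*(-120*t - 16) - 40*b*t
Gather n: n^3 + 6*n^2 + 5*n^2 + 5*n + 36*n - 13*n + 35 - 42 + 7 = n^3 + 11*n^2 + 28*n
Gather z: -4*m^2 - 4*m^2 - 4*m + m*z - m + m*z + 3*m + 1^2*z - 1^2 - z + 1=-8*m^2 + 2*m*z - 2*m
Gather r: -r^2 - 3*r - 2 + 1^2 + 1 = -r^2 - 3*r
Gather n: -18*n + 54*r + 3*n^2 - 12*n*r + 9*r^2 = 3*n^2 + n*(-12*r - 18) + 9*r^2 + 54*r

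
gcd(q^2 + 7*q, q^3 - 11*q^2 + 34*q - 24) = 1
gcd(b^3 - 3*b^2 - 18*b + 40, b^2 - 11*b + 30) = b - 5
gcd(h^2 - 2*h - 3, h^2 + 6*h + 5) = h + 1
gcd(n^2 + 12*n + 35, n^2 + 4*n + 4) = 1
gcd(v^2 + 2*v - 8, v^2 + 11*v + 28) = v + 4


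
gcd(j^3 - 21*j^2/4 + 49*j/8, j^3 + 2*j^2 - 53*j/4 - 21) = j - 7/2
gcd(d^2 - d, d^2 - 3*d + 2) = d - 1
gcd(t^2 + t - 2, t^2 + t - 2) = t^2 + t - 2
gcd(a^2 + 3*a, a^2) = a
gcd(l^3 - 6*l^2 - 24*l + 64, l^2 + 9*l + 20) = l + 4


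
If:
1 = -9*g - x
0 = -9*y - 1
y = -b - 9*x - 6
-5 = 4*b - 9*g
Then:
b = -433/315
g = -157/2835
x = -158/315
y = -1/9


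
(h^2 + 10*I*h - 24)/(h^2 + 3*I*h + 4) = (h + 6*I)/(h - I)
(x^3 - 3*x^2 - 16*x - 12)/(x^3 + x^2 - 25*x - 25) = (x^2 - 4*x - 12)/(x^2 - 25)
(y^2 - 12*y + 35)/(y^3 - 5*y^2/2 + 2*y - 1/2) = 2*(y^2 - 12*y + 35)/(2*y^3 - 5*y^2 + 4*y - 1)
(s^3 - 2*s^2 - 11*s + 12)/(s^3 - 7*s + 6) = (s - 4)/(s - 2)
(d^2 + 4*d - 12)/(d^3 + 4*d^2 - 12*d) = 1/d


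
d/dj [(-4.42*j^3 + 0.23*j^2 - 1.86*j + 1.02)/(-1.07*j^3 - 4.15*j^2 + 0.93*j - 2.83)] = (18.5891*j^4 - 12.2016*j^3 + 33.2949*j^2 + 7.1642*j + 4.3152)/(1.1449*j^6 + 8.881*j^5 + 15.2323*j^4 - 1.6628*j^3 + 24.3539*j^2 - 5.2638*j + 8.0089)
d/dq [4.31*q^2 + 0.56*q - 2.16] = 8.62*q + 0.56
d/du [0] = 0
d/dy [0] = 0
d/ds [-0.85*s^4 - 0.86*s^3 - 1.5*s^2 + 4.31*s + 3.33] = -3.4*s^3 - 2.58*s^2 - 3.0*s + 4.31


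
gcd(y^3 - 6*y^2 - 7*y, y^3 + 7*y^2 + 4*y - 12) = 1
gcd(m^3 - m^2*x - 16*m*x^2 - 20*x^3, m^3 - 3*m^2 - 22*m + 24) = 1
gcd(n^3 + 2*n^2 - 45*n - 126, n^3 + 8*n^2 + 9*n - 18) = n^2 + 9*n + 18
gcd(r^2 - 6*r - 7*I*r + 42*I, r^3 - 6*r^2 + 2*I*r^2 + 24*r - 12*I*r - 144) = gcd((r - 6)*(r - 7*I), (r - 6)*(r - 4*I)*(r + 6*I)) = r - 6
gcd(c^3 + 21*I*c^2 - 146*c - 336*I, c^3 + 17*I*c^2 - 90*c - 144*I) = c^2 + 14*I*c - 48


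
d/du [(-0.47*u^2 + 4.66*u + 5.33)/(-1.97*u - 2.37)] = (0.9259*u^2 + 2.2278*u - 0.5441)/(3.8809*u^2 + 9.3378*u + 5.6169)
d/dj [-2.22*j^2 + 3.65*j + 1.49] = 3.65 - 4.44*j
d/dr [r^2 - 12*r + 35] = 2*r - 12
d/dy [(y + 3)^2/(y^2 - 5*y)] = (-11*y^2 - 18*y + 45)/(y^2*(y^2 - 10*y + 25))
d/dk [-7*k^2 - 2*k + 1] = -14*k - 2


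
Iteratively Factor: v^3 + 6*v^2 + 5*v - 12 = (v + 4)*(v^2 + 2*v - 3) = (v + 3)*(v + 4)*(v - 1)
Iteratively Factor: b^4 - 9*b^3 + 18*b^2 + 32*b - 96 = (b - 4)*(b^3 - 5*b^2 - 2*b + 24) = (b - 4)^2*(b^2 - b - 6) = (b - 4)^2*(b - 3)*(b + 2)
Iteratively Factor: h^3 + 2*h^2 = (h)*(h^2 + 2*h) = h^2*(h + 2)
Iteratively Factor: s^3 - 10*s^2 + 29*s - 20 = (s - 4)*(s^2 - 6*s + 5) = (s - 4)*(s - 1)*(s - 5)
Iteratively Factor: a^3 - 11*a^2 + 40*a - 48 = (a - 3)*(a^2 - 8*a + 16) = (a - 4)*(a - 3)*(a - 4)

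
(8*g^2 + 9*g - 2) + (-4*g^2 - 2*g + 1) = 4*g^2 + 7*g - 1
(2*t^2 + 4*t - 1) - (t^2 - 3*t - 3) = t^2 + 7*t + 2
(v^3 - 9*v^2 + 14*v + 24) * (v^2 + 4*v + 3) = v^5 - 5*v^4 - 19*v^3 + 53*v^2 + 138*v + 72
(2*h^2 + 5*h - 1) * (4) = 8*h^2 + 20*h - 4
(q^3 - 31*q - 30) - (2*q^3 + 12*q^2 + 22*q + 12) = -q^3 - 12*q^2 - 53*q - 42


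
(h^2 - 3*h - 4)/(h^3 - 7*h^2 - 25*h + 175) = (h^2 - 3*h - 4)/(h^3 - 7*h^2 - 25*h + 175)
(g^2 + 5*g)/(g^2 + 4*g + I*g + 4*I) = g*(g + 5)/(g^2 + g*(4 + I) + 4*I)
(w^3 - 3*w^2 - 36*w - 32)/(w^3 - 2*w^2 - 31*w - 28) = (w - 8)/(w - 7)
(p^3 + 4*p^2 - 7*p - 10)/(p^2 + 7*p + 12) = (p^3 + 4*p^2 - 7*p - 10)/(p^2 + 7*p + 12)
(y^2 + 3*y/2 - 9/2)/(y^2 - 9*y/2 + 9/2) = (y + 3)/(y - 3)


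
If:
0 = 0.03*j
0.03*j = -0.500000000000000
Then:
No Solution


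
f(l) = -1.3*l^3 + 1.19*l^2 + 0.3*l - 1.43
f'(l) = -3.9*l^2 + 2.38*l + 0.3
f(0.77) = -1.09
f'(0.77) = -0.18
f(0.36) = -1.23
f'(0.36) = 0.65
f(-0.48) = -1.16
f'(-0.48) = -1.74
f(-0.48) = -1.16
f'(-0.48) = -1.74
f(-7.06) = 513.23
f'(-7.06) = -210.89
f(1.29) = -1.85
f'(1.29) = -3.12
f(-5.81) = 291.96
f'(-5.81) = -145.18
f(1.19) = -1.58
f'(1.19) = -2.39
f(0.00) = -1.43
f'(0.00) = 0.30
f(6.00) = -237.59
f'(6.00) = -125.82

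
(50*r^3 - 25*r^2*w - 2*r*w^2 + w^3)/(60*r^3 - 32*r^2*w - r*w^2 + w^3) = (5*r + w)/(6*r + w)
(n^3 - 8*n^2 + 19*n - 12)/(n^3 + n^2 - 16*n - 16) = (n^2 - 4*n + 3)/(n^2 + 5*n + 4)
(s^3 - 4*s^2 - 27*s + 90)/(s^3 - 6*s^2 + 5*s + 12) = (s^2 - s - 30)/(s^2 - 3*s - 4)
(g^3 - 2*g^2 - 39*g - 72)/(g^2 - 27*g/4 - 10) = 4*(g^2 + 6*g + 9)/(4*g + 5)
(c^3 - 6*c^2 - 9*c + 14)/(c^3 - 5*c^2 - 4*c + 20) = (c^2 - 8*c + 7)/(c^2 - 7*c + 10)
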